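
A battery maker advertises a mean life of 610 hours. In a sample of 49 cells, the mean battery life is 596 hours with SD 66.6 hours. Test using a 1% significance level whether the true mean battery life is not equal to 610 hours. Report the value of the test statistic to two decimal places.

-1.47

H0: μ = 610; H1: μ ≠ 610 (one-sample t-test, two-sided).
t = (x̄ − μ₀)/(s/√n) = (596 − 610)/(66.6/√49) = -1.47
df = n − 1 = 48
Two-sided p-value ≈ 0.148
Since p ≈ 0.148 > α = 0.01, fail to reject H0; the data do not provide sufficient evidence against H0.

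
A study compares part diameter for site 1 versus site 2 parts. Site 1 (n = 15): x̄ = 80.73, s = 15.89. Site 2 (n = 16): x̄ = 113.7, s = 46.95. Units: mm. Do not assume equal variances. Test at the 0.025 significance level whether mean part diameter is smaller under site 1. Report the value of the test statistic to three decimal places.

-2.652

Let group 1 = site 1, group 2 = site 2. H0: μ_1 = μ_2; H1: μ_1 < μ_2 (Welch's two-sample t-test, left-tailed).
t = (x̄_1 − x̄_2)/√(s_1²/n_1 + s_2²/n_2) = (80.73 − 113.7)/√(15.89²/15 + 46.95²/16) = -2.652
Welch–Satterthwaite df ≈ 18.59
p-value = P(T ≤ -2.652) ≈ 0.0080
Since p ≈ 0.0080 < α = 0.025, reject H0; the evidence is statistically significant.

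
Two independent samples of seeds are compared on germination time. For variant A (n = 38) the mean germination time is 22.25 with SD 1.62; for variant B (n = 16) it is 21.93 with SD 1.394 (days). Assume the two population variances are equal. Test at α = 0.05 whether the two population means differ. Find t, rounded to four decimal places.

Let group 1 = variant A, group 2 = variant B. H0: μ_1 = μ_2; H1: μ_1 ≠ μ_2 (two-sample pooled-variance t-test, two-sided).
s_p² = [(38−1)·1.62² + (16−1)·1.394²]/(38+16−2) = 2.42791
t = (22.25 − 21.93)/√[2.42791·(1/38 + 1/16)] = 0.6891
df = n₁ + n₂ − 2 = 52
Two-sided p-value ≈ 0.4938
Since p ≈ 0.4938 > α = 0.05, fail to reject H0; the data do not provide sufficient evidence against H0.

0.6891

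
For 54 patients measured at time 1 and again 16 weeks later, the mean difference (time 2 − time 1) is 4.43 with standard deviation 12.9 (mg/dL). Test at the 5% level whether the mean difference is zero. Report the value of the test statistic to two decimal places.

H0: μ_d = 0; H1: μ_d ≠ 0 (paired t-test on the differences, two-sided).
t = d̄/(s_d/√n) = 4.43/(12.9/√54) = 2.52
df = n − 1 = 53
Two-sided p-value ≈ 0.015
Since p ≈ 0.015 < α = 0.05, reject H0; the evidence is statistically significant.

2.52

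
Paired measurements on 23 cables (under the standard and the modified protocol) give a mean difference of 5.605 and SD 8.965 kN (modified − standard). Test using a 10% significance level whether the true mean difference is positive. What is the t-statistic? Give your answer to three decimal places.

H0: μ_d = 0; H1: μ_d > 0 (paired t-test on the differences, right-tailed).
t = d̄/(s_d/√n) = 5.605/(8.965/√23) = 2.998
df = n − 1 = 22
p-value = P(T ≥ 2.998) ≈ 0.003
Since p ≈ 0.003 < α = 0.1, reject H0; the data support H1.

2.998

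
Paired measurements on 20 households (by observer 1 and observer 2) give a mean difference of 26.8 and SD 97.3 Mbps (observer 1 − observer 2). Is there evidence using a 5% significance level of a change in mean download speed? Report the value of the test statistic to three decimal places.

1.232

H0: μ_d = 0; H1: μ_d ≠ 0 (paired t-test on the differences, two-sided).
t = d̄/(s_d/√n) = 26.8/(97.3/√20) = 1.232
df = n − 1 = 19
Two-sided p-value ≈ 0.233
Since p ≈ 0.233 > α = 0.05, fail to reject H0; the data do not provide sufficient evidence against H0.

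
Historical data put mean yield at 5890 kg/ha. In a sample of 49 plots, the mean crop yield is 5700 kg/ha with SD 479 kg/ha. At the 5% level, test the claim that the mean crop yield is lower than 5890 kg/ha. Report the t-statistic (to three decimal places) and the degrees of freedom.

t = -2.777, df = 48

H0: μ = 5890; H1: μ < 5890 (one-sample t-test, left-tailed).
t = (x̄ − μ₀)/(s/√n) = (5700 − 5890)/(479/√49) = -2.777
df = n − 1 = 48
p-value = P(T ≤ -2.777) ≈ 0.004
Since p ≈ 0.004 < α = 0.05, reject H0; the data support H1.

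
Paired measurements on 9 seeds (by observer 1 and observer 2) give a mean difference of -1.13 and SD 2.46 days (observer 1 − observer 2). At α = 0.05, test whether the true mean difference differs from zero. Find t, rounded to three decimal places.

H0: μ_d = 0; H1: μ_d ≠ 0 (paired t-test on the differences, two-sided).
t = d̄/(s_d/√n) = -1.13/(2.46/√9) = -1.378
df = n − 1 = 8
Two-sided p-value ≈ 0.2055
Since p ≈ 0.2055 > α = 0.05, fail to reject H0; the data do not provide sufficient evidence against H0.

-1.378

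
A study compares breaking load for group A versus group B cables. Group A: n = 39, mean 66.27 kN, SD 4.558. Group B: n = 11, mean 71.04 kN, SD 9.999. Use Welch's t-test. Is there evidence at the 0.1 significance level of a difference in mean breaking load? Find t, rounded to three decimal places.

Let group 1 = group A, group 2 = group B. H0: μ_1 = μ_2; H1: μ_1 ≠ μ_2 (Welch's two-sample t-test, two-sided).
t = (x̄_1 − x̄_2)/√(s_1²/n_1 + s_2²/n_2) = (66.27 − 71.04)/√(4.558²/39 + 9.999²/11) = -1.538
Welch–Satterthwaite df ≈ 11.20
Two-sided p-value ≈ 0.152
Since p ≈ 0.152 > α = 0.1, fail to reject H0; the data do not provide sufficient evidence against H0.

-1.538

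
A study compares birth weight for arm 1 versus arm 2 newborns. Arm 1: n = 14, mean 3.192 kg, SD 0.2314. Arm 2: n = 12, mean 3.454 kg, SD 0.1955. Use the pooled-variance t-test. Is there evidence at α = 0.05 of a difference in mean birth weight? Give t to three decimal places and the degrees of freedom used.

t = -3.088, df = 24

Let group 1 = arm 1, group 2 = arm 2. H0: μ_1 = μ_2; H1: μ_1 ≠ μ_2 (two-sample pooled-variance t-test, two-sided).
s_p² = [(14−1)·0.2314² + (12−1)·0.1955²]/(14+12−2) = 0.0465217
t = (3.192 − 3.454)/√[0.0465217·(1/14 + 1/12)] = -3.088
df = n₁ + n₂ − 2 = 24
Two-sided p-value ≈ 0.005
Since p ≈ 0.005 < α = 0.05, reject H0; the data support H1.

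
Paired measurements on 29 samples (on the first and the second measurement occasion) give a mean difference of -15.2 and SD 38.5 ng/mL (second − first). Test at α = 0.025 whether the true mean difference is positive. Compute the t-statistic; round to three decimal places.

H0: μ_d = 0; H1: μ_d > 0 (paired t-test on the differences, right-tailed).
t = d̄/(s_d/√n) = -15.2/(38.5/√29) = -2.126
df = n − 1 = 28
p-value = P(T ≥ -2.126) ≈ 0.9788
Since p ≈ 0.9788 > α = 0.025, fail to reject H0; the evidence is not statistically significant.

-2.126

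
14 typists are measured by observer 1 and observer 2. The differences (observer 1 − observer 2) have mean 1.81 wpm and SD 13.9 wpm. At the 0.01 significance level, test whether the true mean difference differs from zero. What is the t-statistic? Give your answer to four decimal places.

H0: μ_d = 0; H1: μ_d ≠ 0 (paired t-test on the differences, two-sided).
t = d̄/(s_d/√n) = 1.81/(13.9/√14) = 0.4872
df = n − 1 = 13
Two-sided p-value ≈ 0.6342
Since p ≈ 0.6342 > α = 0.01, fail to reject H0; the evidence is not statistically significant.

0.4872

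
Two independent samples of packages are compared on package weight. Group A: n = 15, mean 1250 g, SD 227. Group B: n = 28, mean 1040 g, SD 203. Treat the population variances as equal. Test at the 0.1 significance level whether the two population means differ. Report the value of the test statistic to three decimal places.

Let group 1 = group A, group 2 = group B. H0: μ_1 = μ_2; H1: μ_1 ≠ μ_2 (two-sample pooled-variance t-test, two-sided).
s_p² = [(15−1)·227² + (28−1)·203²]/(15+28−2) = 44732.9
t = (1250 − 1040)/√[44732.9·(1/15 + 1/28)] = 3.103
df = n₁ + n₂ − 2 = 41
Two-sided p-value ≈ 0.003
Since p ≈ 0.003 < α = 0.1, reject H0; the evidence is statistically significant.

3.103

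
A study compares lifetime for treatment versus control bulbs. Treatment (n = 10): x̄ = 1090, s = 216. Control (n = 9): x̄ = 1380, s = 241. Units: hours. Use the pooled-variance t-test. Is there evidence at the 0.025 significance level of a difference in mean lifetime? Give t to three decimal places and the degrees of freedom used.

t = -2.767, df = 17

Let group 1 = treatment, group 2 = control. H0: μ_1 = μ_2; H1: μ_1 ≠ μ_2 (two-sample pooled-variance t-test, two-sided).
s_p² = [(10−1)·216² + (9−1)·241²]/(10+9−2) = 52032.5
t = (1090 − 1380)/√[52032.5·(1/10 + 1/9)] = -2.767
df = n₁ + n₂ − 2 = 17
Two-sided p-value ≈ 0.0132
Since p ≈ 0.0132 < α = 0.025, reject H0; the evidence is statistically significant.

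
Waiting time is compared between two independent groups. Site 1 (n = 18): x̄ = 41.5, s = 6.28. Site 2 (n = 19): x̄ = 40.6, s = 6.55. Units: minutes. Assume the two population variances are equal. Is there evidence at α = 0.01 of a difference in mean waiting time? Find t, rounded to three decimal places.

Let group 1 = site 1, group 2 = site 2. H0: μ_1 = μ_2; H1: μ_1 ≠ μ_2 (two-sample pooled-variance t-test, two-sided).
s_p² = [(18−1)·6.28² + (19−1)·6.55²]/(18+19−2) = 41.2199
t = (41.5 − 40.6)/√[41.2199·(1/18 + 1/19)] = 0.426
df = n₁ + n₂ − 2 = 35
Two-sided p-value ≈ 0.673
Since p ≈ 0.673 > α = 0.01, fail to reject H0; the evidence is not statistically significant.

0.426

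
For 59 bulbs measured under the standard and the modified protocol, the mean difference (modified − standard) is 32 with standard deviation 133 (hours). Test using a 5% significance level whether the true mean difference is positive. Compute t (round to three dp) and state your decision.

H0: μ_d = 0; H1: μ_d > 0 (paired t-test on the differences, right-tailed).
t = d̄/(s_d/√n) = 32/(133/√59) = 1.848
df = n − 1 = 58
p-value = P(T ≥ 1.848) ≈ 0.035
Since p ≈ 0.035 < α = 0.05, reject H0; the evidence is statistically significant.

t = 1.848; reject H0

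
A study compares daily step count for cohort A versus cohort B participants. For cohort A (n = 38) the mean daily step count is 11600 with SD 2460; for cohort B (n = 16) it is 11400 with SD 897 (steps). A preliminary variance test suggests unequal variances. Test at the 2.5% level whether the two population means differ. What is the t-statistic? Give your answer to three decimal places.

Let group 1 = cohort A, group 2 = cohort B. H0: μ_1 = μ_2; H1: μ_1 ≠ μ_2 (Welch's two-sample t-test, two-sided).
t = (x̄_1 − x̄_2)/√(s_1²/n_1 + s_2²/n_2) = (11600 − 11400)/√(2460²/38 + 897²/16) = 0.437
Welch–Satterthwaite df ≈ 51.41
Two-sided p-value ≈ 0.6640
Since p ≈ 0.6640 > α = 0.025, fail to reject H0; the data do not provide sufficient evidence against H0.

0.437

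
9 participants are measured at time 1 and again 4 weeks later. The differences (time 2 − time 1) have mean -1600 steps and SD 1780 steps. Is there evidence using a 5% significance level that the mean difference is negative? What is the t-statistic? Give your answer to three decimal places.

-2.697

H0: μ_d = 0; H1: μ_d < 0 (paired t-test on the differences, left-tailed).
t = d̄/(s_d/√n) = -1600/(1780/√9) = -2.697
df = n − 1 = 8
p-value = P(T ≤ -2.697) ≈ 0.014
Since p ≈ 0.014 < α = 0.05, reject H0; the evidence is statistically significant.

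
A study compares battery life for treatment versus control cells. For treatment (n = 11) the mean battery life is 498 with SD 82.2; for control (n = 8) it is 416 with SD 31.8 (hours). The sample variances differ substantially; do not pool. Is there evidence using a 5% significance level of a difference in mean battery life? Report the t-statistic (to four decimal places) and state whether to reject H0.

t = 3.0130; reject H0

Let group 1 = treatment, group 2 = control. H0: μ_1 = μ_2; H1: μ_1 ≠ μ_2 (Welch's two-sample t-test, two-sided).
t = (x̄_1 − x̄_2)/√(s_1²/n_1 + s_2²/n_2) = (498 − 416)/√(82.2²/11 + 31.8²/8) = 3.0130
Welch–Satterthwaite df ≈ 13.71
Two-sided p-value ≈ 0.009
Since p ≈ 0.009 < α = 0.05, reject H0; the data support H1.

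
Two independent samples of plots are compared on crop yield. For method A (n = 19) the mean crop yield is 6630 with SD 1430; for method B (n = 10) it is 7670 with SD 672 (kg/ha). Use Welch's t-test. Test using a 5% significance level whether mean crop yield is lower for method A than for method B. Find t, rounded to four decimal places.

-2.6607

Let group 1 = method A, group 2 = method B. H0: μ_1 = μ_2; H1: μ_1 < μ_2 (Welch's two-sample t-test, left-tailed).
t = (x̄_1 − x̄_2)/√(s_1²/n_1 + s_2²/n_2) = (6630 − 7670)/√(1430²/19 + 672²/10) = -2.6607
Welch–Satterthwaite df ≈ 26.83
p-value = P(T ≤ -2.6607) ≈ 0.0065
Since p ≈ 0.0065 < α = 0.05, reject H0; the evidence is statistically significant.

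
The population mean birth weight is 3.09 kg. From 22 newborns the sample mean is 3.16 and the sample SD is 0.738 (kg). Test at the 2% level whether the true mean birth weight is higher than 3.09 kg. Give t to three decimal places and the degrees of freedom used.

t = 0.445, df = 21

H0: μ = 3.09; H1: μ > 3.09 (one-sample t-test, right-tailed).
t = (x̄ − μ₀)/(s/√n) = (3.16 − 3.09)/(0.738/√22) = 0.445
df = n − 1 = 21
p-value = P(T ≥ 0.445) ≈ 0.330
Since p ≈ 0.330 > α = 0.02, fail to reject H0; the data do not provide sufficient evidence against H0.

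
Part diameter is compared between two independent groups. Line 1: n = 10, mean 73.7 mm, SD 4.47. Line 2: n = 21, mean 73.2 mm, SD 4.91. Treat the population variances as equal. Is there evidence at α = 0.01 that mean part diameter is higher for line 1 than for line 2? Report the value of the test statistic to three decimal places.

0.272

Let group 1 = line 1, group 2 = line 2. H0: μ_1 = μ_2; H1: μ_1 > μ_2 (two-sample pooled-variance t-test, right-tailed).
s_p² = [(10−1)·4.47² + (21−1)·4.91²]/(10+21−2) = 22.8272
t = (73.7 − 73.2)/√[22.8272·(1/10 + 1/21)] = 0.272
df = n₁ + n₂ − 2 = 29
p-value = P(T ≥ 0.272) ≈ 0.394
Since p ≈ 0.394 > α = 0.01, fail to reject H0; the data do not provide sufficient evidence against H0.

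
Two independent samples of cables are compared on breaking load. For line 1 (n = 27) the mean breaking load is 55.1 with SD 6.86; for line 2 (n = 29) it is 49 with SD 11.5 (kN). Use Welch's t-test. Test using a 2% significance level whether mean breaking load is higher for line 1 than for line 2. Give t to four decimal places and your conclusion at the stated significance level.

t = 2.4297; reject H0

Let group 1 = line 1, group 2 = line 2. H0: μ_1 = μ_2; H1: μ_1 > μ_2 (Welch's two-sample t-test, right-tailed).
t = (x̄_1 − x̄_2)/√(s_1²/n_1 + s_2²/n_2) = (55.1 − 49)/√(6.86²/27 + 11.5²/29) = 2.4297
Welch–Satterthwaite df ≈ 46.22
p-value = P(T ≥ 2.4297) ≈ 0.010
Since p ≈ 0.010 < α = 0.02, reject H0; the data support H1.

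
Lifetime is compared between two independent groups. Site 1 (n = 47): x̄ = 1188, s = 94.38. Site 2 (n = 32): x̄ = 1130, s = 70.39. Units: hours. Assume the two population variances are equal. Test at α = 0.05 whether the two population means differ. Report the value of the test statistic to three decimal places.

Let group 1 = site 1, group 2 = site 2. H0: μ_1 = μ_2; H1: μ_1 ≠ μ_2 (two-sample pooled-variance t-test, two-sided).
s_p² = [(47−1)·94.38² + (32−1)·70.39²]/(47+32−2) = 7316.18
t = (1188 − 1130)/√[7316.18·(1/47 + 1/32)] = 2.959
df = n₁ + n₂ − 2 = 77
Two-sided p-value ≈ 0.0041
Since p ≈ 0.0041 < α = 0.05, reject H0; the evidence is statistically significant.

2.959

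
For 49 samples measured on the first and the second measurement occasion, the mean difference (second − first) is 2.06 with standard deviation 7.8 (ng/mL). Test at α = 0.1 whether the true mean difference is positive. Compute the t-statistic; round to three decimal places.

H0: μ_d = 0; H1: μ_d > 0 (paired t-test on the differences, right-tailed).
t = d̄/(s_d/√n) = 2.06/(7.8/√49) = 1.849
df = n − 1 = 48
p-value = P(T ≥ 1.849) ≈ 0.0353
Since p ≈ 0.0353 < α = 0.1, reject H0; the evidence is statistically significant.

1.849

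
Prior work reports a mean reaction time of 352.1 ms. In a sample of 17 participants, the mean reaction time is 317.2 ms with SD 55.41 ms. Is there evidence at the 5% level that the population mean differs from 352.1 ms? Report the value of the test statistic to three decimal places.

-2.597

H0: μ = 352.1; H1: μ ≠ 352.1 (one-sample t-test, two-sided).
t = (x̄ − μ₀)/(s/√n) = (317.2 − 352.1)/(55.41/√17) = -2.597
df = n − 1 = 16
Two-sided p-value ≈ 0.0195
Since p ≈ 0.0195 < α = 0.05, reject H0; the evidence is statistically significant.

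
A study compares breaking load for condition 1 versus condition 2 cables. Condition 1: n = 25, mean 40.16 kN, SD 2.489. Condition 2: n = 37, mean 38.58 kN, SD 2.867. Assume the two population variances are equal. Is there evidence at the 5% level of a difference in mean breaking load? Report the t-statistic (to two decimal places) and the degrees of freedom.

Let group 1 = condition 1, group 2 = condition 2. H0: μ_1 = μ_2; H1: μ_1 ≠ μ_2 (two-sample pooled-variance t-test, two-sided).
s_p² = [(25−1)·2.489² + (37−1)·2.867²]/(25+37−2) = 7.40986
t = (40.16 − 38.58)/√[7.40986·(1/25 + 1/37)] = 2.24
df = n₁ + n₂ − 2 = 60
Two-sided p-value ≈ 0.029
Since p ≈ 0.029 < α = 0.05, reject H0; the data support H1.

t = 2.24, df = 60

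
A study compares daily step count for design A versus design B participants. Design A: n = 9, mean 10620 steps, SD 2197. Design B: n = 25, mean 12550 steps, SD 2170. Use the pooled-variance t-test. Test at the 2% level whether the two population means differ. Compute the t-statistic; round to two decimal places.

-2.28

Let group 1 = design A, group 2 = design B. H0: μ_1 = μ_2; H1: μ_1 ≠ μ_2 (two-sample pooled-variance t-test, two-sided).
s_p² = [(9−1)·2197² + (25−1)·2170²]/(9+25−2) = 4738380
t = (10620 − 12550)/√[4738380·(1/9 + 1/25)] = -2.28
df = n₁ + n₂ − 2 = 32
Two-sided p-value ≈ 0.029
Since p ≈ 0.029 > α = 0.02, fail to reject H0; the data do not provide sufficient evidence against H0.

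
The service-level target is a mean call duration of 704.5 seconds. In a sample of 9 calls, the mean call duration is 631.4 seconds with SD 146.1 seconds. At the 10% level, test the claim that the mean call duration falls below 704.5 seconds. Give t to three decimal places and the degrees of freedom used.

t = -1.501, df = 8

H0: μ = 704.5; H1: μ < 704.5 (one-sample t-test, left-tailed).
t = (x̄ − μ₀)/(s/√n) = (631.4 − 704.5)/(146.1/√9) = -1.501
df = n − 1 = 8
p-value = P(T ≤ -1.501) ≈ 0.0859
Since p ≈ 0.0859 < α = 0.1, reject H0; the evidence is statistically significant.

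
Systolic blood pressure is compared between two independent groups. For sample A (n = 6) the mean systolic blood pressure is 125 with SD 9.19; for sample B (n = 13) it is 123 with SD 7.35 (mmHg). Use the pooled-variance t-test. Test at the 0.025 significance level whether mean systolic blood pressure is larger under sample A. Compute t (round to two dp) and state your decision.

t = 0.51; fail to reject H0

Let group 1 = sample A, group 2 = sample B. H0: μ_1 = μ_2; H1: μ_1 > μ_2 (two-sample pooled-variance t-test, right-tailed).
s_p² = [(6−1)·9.19² + (13−1)·7.35²]/(6+13−2) = 62.9736
t = (125 − 123)/√[62.9736·(1/6 + 1/13)] = 0.51
df = n₁ + n₂ − 2 = 17
p-value = P(T ≥ 0.51) ≈ 0.3081
Since p ≈ 0.3081 > α = 0.025, fail to reject H0; the data do not provide sufficient evidence against H0.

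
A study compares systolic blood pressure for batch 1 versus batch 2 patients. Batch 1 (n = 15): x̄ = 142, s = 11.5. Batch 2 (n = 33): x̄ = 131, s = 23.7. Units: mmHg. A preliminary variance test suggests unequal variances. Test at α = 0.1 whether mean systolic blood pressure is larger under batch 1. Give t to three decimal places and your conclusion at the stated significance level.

Let group 1 = batch 1, group 2 = batch 2. H0: μ_1 = μ_2; H1: μ_1 > μ_2 (Welch's two-sample t-test, right-tailed).
t = (x̄_1 − x̄_2)/√(s_1²/n_1 + s_2²/n_2) = (142 − 131)/√(11.5²/15 + 23.7²/33) = 2.164
Welch–Satterthwaite df ≈ 45.71
p-value = P(T ≥ 2.164) ≈ 0.0179
Since p ≈ 0.0179 < α = 0.1, reject H0; the data support H1.

t = 2.164; reject H0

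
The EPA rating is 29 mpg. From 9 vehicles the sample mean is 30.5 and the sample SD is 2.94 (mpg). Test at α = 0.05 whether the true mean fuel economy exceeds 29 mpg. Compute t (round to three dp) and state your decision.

t = 1.531; fail to reject H0

H0: μ = 29; H1: μ > 29 (one-sample t-test, right-tailed).
t = (x̄ − μ₀)/(s/√n) = (30.5 − 29)/(2.94/√9) = 1.531
df = n − 1 = 8
p-value = P(T ≥ 1.531) ≈ 0.082
Since p ≈ 0.082 > α = 0.05, fail to reject H0; the evidence is not statistically significant.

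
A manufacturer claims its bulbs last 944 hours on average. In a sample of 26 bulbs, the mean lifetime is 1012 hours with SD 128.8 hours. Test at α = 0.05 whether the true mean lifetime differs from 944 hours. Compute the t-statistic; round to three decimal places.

H0: μ = 944; H1: μ ≠ 944 (one-sample t-test, two-sided).
t = (x̄ − μ₀)/(s/√n) = (1012 − 944)/(128.8/√26) = 2.692
df = n − 1 = 25
Two-sided p-value ≈ 0.0125
Since p ≈ 0.0125 < α = 0.05, reject H0; the data support H1.

2.692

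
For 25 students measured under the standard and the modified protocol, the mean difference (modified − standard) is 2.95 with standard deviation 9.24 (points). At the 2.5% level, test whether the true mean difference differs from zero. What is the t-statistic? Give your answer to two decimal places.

1.60

H0: μ_d = 0; H1: μ_d ≠ 0 (paired t-test on the differences, two-sided).
t = d̄/(s_d/√n) = 2.95/(9.24/√25) = 1.60
df = n − 1 = 24
Two-sided p-value ≈ 0.1235
Since p ≈ 0.1235 > α = 0.025, fail to reject H0; the data do not provide sufficient evidence against H0.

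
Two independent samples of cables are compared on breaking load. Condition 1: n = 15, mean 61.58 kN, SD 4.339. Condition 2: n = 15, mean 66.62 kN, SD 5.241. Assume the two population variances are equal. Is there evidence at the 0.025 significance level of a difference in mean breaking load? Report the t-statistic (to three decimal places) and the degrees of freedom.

t = -2.869, df = 28

Let group 1 = condition 1, group 2 = condition 2. H0: μ_1 = μ_2; H1: μ_1 ≠ μ_2 (two-sample pooled-variance t-test, two-sided).
s_p² = [(15−1)·4.339² + (15−1)·5.241²]/(15+15−2) = 23.1475
t = (61.58 − 66.62)/√[23.1475·(1/15 + 1/15)] = -2.869
df = n₁ + n₂ − 2 = 28
Two-sided p-value ≈ 0.0077
Since p ≈ 0.0077 < α = 0.025, reject H0; the evidence is statistically significant.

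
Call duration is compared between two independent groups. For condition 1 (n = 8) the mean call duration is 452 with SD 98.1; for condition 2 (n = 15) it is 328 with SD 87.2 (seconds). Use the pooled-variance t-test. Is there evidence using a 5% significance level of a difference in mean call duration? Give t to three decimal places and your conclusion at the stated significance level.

t = 3.113; reject H0

Let group 1 = condition 1, group 2 = condition 2. H0: μ_1 = μ_2; H1: μ_1 ≠ μ_2 (two-sample pooled-variance t-test, two-sided).
s_p² = [(8−1)·98.1² + (15−1)·87.2²]/(8+15−2) = 8277.1
t = (452 − 328)/√[8277.1·(1/8 + 1/15)] = 3.113
df = n₁ + n₂ − 2 = 21
Two-sided p-value ≈ 0.0053
Since p ≈ 0.0053 < α = 0.05, reject H0; the data support H1.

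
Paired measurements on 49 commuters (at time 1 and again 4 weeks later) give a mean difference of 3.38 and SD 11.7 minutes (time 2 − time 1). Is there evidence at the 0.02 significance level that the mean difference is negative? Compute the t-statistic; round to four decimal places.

H0: μ_d = 0; H1: μ_d < 0 (paired t-test on the differences, left-tailed).
t = d̄/(s_d/√n) = 3.38/(11.7/√49) = 2.0222
df = n − 1 = 48
p-value = P(T ≤ 2.0222) ≈ 0.976
Since p ≈ 0.976 > α = 0.02, fail to reject H0; the evidence is not statistically significant.

2.0222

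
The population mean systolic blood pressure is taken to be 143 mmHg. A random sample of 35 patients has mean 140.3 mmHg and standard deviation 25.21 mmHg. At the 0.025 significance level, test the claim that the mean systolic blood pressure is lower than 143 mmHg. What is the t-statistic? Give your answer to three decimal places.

H0: μ = 143; H1: μ < 143 (one-sample t-test, left-tailed).
t = (x̄ − μ₀)/(s/√n) = (140.3 − 143)/(25.21/√35) = -0.634
df = n − 1 = 34
p-value = P(T ≤ -0.634) ≈ 0.2653
Since p ≈ 0.2653 > α = 0.025, fail to reject H0; the data do not provide sufficient evidence against H0.

-0.634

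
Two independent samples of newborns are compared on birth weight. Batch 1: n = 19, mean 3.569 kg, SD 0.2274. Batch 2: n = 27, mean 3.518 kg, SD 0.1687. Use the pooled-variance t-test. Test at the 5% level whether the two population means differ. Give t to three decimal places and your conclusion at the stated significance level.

Let group 1 = batch 1, group 2 = batch 2. H0: μ_1 = μ_2; H1: μ_1 ≠ μ_2 (two-sample pooled-variance t-test, two-sided).
s_p² = [(19−1)·0.2274² + (27−1)·0.1687²]/(19+27−2) = 0.0379715
t = (3.569 − 3.518)/√[0.0379715·(1/19 + 1/27)] = 0.874
df = n₁ + n₂ − 2 = 44
Two-sided p-value ≈ 0.3869
Since p ≈ 0.3869 > α = 0.05, fail to reject H0; the evidence is not statistically significant.

t = 0.874; fail to reject H0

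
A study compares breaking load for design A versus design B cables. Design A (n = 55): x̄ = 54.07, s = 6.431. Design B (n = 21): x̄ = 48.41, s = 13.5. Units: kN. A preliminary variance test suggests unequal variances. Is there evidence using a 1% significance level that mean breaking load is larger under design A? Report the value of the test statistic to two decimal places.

1.84

Let group 1 = design A, group 2 = design B. H0: μ_1 = μ_2; H1: μ_1 > μ_2 (Welch's two-sample t-test, right-tailed).
t = (x̄_1 − x̄_2)/√(s_1²/n_1 + s_2²/n_2) = (54.07 − 48.41)/√(6.431²/55 + 13.5²/21) = 1.84
Welch–Satterthwaite df ≈ 23.55
p-value = P(T ≥ 1.84) ≈ 0.039
Since p ≈ 0.039 > α = 0.01, fail to reject H0; the evidence is not statistically significant.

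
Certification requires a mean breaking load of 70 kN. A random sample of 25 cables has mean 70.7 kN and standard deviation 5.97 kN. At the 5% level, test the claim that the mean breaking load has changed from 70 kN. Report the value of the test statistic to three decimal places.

0.586

H0: μ = 70; H1: μ ≠ 70 (one-sample t-test, two-sided).
t = (x̄ − μ₀)/(s/√n) = (70.7 − 70)/(5.97/√25) = 0.586
df = n − 1 = 24
Two-sided p-value ≈ 0.563
Since p ≈ 0.563 > α = 0.05, fail to reject H0; the data do not provide sufficient evidence against H0.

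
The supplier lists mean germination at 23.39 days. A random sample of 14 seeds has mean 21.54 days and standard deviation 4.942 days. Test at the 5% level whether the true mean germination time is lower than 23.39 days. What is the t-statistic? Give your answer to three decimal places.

H0: μ = 23.39; H1: μ < 23.39 (one-sample t-test, left-tailed).
t = (x̄ − μ₀)/(s/√n) = (21.54 − 23.39)/(4.942/√14) = -1.401
df = n − 1 = 13
p-value = P(T ≤ -1.401) ≈ 0.0924
Since p ≈ 0.0924 > α = 0.05, fail to reject H0; the evidence is not statistically significant.

-1.401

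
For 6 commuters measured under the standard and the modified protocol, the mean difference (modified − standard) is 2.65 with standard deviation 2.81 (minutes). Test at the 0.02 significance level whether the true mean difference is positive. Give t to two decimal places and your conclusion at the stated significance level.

t = 2.31; fail to reject H0

H0: μ_d = 0; H1: μ_d > 0 (paired t-test on the differences, right-tailed).
t = d̄/(s_d/√n) = 2.65/(2.81/√6) = 2.31
df = n − 1 = 5
p-value = P(T ≥ 2.31) ≈ 0.0345
Since p ≈ 0.0345 > α = 0.02, fail to reject H0; the evidence is not statistically significant.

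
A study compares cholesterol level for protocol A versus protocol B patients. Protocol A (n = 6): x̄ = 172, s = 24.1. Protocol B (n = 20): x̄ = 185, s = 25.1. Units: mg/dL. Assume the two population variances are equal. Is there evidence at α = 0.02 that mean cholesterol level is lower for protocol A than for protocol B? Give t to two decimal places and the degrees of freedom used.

t = -1.12, df = 24

Let group 1 = protocol A, group 2 = protocol B. H0: μ_1 = μ_2; H1: μ_1 < μ_2 (two-sample pooled-variance t-test, left-tailed).
s_p² = [(6−1)·24.1² + (20−1)·25.1²]/(6+20−2) = 619.76
t = (172 − 185)/√[619.76·(1/6 + 1/20)] = -1.12
df = n₁ + n₂ − 2 = 24
p-value = P(T ≤ -1.12) ≈ 0.1365
Since p ≈ 0.1365 > α = 0.02, fail to reject H0; the evidence is not statistically significant.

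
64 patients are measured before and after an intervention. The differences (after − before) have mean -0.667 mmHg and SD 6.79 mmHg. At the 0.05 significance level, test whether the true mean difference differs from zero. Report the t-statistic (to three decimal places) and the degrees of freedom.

t = -0.786, df = 63

H0: μ_d = 0; H1: μ_d ≠ 0 (paired t-test on the differences, two-sided).
t = d̄/(s_d/√n) = -0.667/(6.79/√64) = -0.786
df = n − 1 = 63
Two-sided p-value ≈ 0.435
Since p ≈ 0.435 > α = 0.05, fail to reject H0; the evidence is not statistically significant.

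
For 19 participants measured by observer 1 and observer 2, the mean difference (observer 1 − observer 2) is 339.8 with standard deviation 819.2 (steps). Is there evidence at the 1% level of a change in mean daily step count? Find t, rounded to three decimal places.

1.808

H0: μ_d = 0; H1: μ_d ≠ 0 (paired t-test on the differences, two-sided).
t = d̄/(s_d/√n) = 339.8/(819.2/√19) = 1.808
df = n − 1 = 18
Two-sided p-value ≈ 0.0873
Since p ≈ 0.0873 > α = 0.01, fail to reject H0; the evidence is not statistically significant.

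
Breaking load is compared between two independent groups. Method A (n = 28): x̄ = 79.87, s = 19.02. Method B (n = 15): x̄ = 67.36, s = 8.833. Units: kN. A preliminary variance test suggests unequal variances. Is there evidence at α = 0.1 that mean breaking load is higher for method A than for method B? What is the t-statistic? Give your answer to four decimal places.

2.9387

Let group 1 = method A, group 2 = method B. H0: μ_1 = μ_2; H1: μ_1 > μ_2 (Welch's two-sample t-test, right-tailed).
t = (x̄_1 − x̄_2)/√(s_1²/n_1 + s_2²/n_2) = (79.87 − 67.36)/√(19.02²/28 + 8.833²/15) = 2.9387
Welch–Satterthwaite df ≈ 40.47
p-value = P(T ≥ 2.9387) ≈ 0.003
Since p ≈ 0.003 < α = 0.1, reject H0; the evidence is statistically significant.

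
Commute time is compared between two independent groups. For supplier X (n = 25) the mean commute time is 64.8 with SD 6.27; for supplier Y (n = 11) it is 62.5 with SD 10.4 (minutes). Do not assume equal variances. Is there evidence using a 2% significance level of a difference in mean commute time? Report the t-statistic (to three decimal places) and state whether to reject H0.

Let group 1 = supplier X, group 2 = supplier Y. H0: μ_1 = μ_2; H1: μ_1 ≠ μ_2 (Welch's two-sample t-test, two-sided).
t = (x̄_1 − x̄_2)/√(s_1²/n_1 + s_2²/n_2) = (64.8 − 62.5)/√(6.27²/25 + 10.4²/11) = 0.681
Welch–Satterthwaite df ≈ 13.31
Two-sided p-value ≈ 0.5075
Since p ≈ 0.5075 > α = 0.02, fail to reject H0; the data do not provide sufficient evidence against H0.

t = 0.681; fail to reject H0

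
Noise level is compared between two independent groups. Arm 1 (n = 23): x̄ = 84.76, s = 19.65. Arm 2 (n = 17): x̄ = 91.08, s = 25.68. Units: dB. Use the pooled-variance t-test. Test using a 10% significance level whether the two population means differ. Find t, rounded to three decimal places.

-0.883

Let group 1 = arm 1, group 2 = arm 2. H0: μ_1 = μ_2; H1: μ_1 ≠ μ_2 (two-sample pooled-variance t-test, two-sided).
s_p² = [(23−1)·19.65² + (17−1)·25.68²]/(23+17−2) = 501.213
t = (84.76 − 91.08)/√[501.213·(1/23 + 1/17)] = -0.883
df = n₁ + n₂ − 2 = 38
Two-sided p-value ≈ 0.383
Since p ≈ 0.383 > α = 0.1, fail to reject H0; the data do not provide sufficient evidence against H0.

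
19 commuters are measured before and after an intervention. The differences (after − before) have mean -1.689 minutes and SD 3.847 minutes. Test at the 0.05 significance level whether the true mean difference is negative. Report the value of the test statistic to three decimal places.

-1.914

H0: μ_d = 0; H1: μ_d < 0 (paired t-test on the differences, left-tailed).
t = d̄/(s_d/√n) = -1.689/(3.847/√19) = -1.914
df = n − 1 = 18
p-value = P(T ≤ -1.914) ≈ 0.036
Since p ≈ 0.036 < α = 0.05, reject H0; the data support H1.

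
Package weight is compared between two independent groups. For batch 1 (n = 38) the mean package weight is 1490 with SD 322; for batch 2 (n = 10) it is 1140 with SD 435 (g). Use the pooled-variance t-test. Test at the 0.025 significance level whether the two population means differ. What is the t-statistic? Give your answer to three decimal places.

2.838

Let group 1 = batch 1, group 2 = batch 2. H0: μ_1 = μ_2; H1: μ_1 ≠ μ_2 (two-sample pooled-variance t-test, two-sided).
s_p² = [(38−1)·322² + (10−1)·435²]/(38+10−2) = 120420
t = (1490 − 1140)/√[120420·(1/38 + 1/10)] = 2.838
df = n₁ + n₂ − 2 = 46
Two-sided p-value ≈ 0.007
Since p ≈ 0.007 < α = 0.025, reject H0; the evidence is statistically significant.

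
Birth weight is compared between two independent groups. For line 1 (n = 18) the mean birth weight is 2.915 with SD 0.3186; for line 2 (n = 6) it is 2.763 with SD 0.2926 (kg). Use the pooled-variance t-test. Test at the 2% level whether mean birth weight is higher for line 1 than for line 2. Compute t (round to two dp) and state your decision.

t = 1.03; fail to reject H0

Let group 1 = line 1, group 2 = line 2. H0: μ_1 = μ_2; H1: μ_1 > μ_2 (two-sample pooled-variance t-test, right-tailed).
s_p² = [(18−1)·0.3186² + (6−1)·0.2926²]/(18+6−2) = 0.0978943
t = (2.915 − 2.763)/√[0.0978943·(1/18 + 1/6)] = 1.03
df = n₁ + n₂ − 2 = 22
p-value = P(T ≥ 1.03) ≈ 0.157
Since p ≈ 0.157 > α = 0.02, fail to reject H0; the data do not provide sufficient evidence against H0.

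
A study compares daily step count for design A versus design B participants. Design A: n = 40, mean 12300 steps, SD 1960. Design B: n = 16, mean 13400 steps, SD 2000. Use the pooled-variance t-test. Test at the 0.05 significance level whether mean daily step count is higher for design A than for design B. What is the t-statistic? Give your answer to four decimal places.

Let group 1 = design A, group 2 = design B. H0: μ_1 = μ_2; H1: μ_1 > μ_2 (two-sample pooled-variance t-test, right-tailed).
s_p² = [(40−1)·1960² + (16−1)·2000²]/(40+16−2) = 3885600
t = (12300 − 13400)/√[3885600·(1/40 + 1/16)] = -1.8865
df = n₁ + n₂ − 2 = 54
p-value = P(T ≥ -1.8865) ≈ 0.968
Since p ≈ 0.968 > α = 0.05, fail to reject H0; the data do not provide sufficient evidence against H0.

-1.8865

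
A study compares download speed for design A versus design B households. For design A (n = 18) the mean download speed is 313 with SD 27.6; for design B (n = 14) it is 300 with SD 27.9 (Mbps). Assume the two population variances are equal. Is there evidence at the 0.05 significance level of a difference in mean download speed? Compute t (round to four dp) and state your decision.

t = 1.3156; fail to reject H0

Let group 1 = design A, group 2 = design B. H0: μ_1 = μ_2; H1: μ_1 ≠ μ_2 (two-sample pooled-variance t-test, two-sided).
s_p² = [(18−1)·27.6² + (14−1)·27.9²]/(18+14−2) = 768.975
t = (313 − 300)/√[768.975·(1/18 + 1/14)] = 1.3156
df = n₁ + n₂ − 2 = 30
Two-sided p-value ≈ 0.198
Since p ≈ 0.198 > α = 0.05, fail to reject H0; the data do not provide sufficient evidence against H0.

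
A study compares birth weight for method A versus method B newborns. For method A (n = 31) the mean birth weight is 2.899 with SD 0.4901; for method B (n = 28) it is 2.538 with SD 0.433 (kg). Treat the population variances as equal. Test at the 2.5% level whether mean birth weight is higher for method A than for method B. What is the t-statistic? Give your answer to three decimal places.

Let group 1 = method A, group 2 = method B. H0: μ_1 = μ_2; H1: μ_1 > μ_2 (two-sample pooled-variance t-test, right-tailed).
s_p² = [(31−1)·0.4901² + (28−1)·0.433²]/(31+28−2) = 0.215231
t = (2.899 − 2.538)/√[0.215231·(1/31 + 1/28)] = 2.985
df = n₁ + n₂ − 2 = 57
p-value = P(T ≥ 2.985) ≈ 0.002
Since p ≈ 0.002 < α = 0.025, reject H0; the evidence is statistically significant.

2.985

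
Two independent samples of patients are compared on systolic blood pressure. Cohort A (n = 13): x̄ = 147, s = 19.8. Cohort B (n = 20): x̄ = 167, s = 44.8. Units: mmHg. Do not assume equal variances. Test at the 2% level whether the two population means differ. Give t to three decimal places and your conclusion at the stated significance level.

Let group 1 = cohort A, group 2 = cohort B. H0: μ_1 = μ_2; H1: μ_1 ≠ μ_2 (Welch's two-sample t-test, two-sided).
t = (x̄_1 − x̄_2)/√(s_1²/n_1 + s_2²/n_2) = (147 − 167)/√(19.8²/13 + 44.8²/20) = -1.751
Welch–Satterthwaite df ≈ 28.12
Two-sided p-value ≈ 0.091
Since p ≈ 0.091 > α = 0.02, fail to reject H0; the evidence is not statistically significant.

t = -1.751; fail to reject H0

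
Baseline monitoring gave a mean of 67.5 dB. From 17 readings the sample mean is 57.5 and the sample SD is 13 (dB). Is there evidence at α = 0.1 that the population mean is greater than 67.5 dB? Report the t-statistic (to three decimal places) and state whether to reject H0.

H0: μ = 67.5; H1: μ > 67.5 (one-sample t-test, right-tailed).
t = (x̄ − μ₀)/(s/√n) = (57.5 − 67.5)/(13/√17) = -3.172
df = n − 1 = 16
p-value = P(T ≥ -3.172) ≈ 0.9970
Since p ≈ 0.9970 > α = 0.1, fail to reject H0; the evidence is not statistically significant.

t = -3.172; fail to reject H0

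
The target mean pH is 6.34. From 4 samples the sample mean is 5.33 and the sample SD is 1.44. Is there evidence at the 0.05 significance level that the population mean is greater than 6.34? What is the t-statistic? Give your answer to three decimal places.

-1.403

H0: μ = 6.34; H1: μ > 6.34 (one-sample t-test, right-tailed).
t = (x̄ − μ₀)/(s/√n) = (5.33 − 6.34)/(1.44/√4) = -1.403
df = n − 1 = 3
p-value = P(T ≥ -1.403) ≈ 0.8724
Since p ≈ 0.8724 > α = 0.05, fail to reject H0; the evidence is not statistically significant.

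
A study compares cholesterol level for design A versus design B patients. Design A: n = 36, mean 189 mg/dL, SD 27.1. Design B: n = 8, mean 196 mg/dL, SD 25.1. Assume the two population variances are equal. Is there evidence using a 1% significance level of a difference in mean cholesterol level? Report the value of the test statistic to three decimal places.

-0.669

Let group 1 = design A, group 2 = design B. H0: μ_1 = μ_2; H1: μ_1 ≠ μ_2 (two-sample pooled-variance t-test, two-sided).
s_p² = [(36−1)·27.1² + (8−1)·25.1²]/(36+8−2) = 717.01
t = (189 − 196)/√[717.01·(1/36 + 1/8)] = -0.669
df = n₁ + n₂ − 2 = 42
Two-sided p-value ≈ 0.5073
Since p ≈ 0.5073 > α = 0.01, fail to reject H0; the data do not provide sufficient evidence against H0.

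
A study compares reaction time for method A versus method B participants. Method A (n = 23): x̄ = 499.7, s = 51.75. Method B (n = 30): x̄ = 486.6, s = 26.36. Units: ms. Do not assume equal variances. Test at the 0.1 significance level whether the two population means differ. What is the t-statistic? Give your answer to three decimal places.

1.109

Let group 1 = method A, group 2 = method B. H0: μ_1 = μ_2; H1: μ_1 ≠ μ_2 (Welch's two-sample t-test, two-sided).
t = (x̄_1 − x̄_2)/√(s_1²/n_1 + s_2²/n_2) = (499.7 − 486.6)/√(51.75²/23 + 26.36²/30) = 1.109
Welch–Satterthwaite df ≈ 30.70
Two-sided p-value ≈ 0.276
Since p ≈ 0.276 > α = 0.1, fail to reject H0; the data do not provide sufficient evidence against H0.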